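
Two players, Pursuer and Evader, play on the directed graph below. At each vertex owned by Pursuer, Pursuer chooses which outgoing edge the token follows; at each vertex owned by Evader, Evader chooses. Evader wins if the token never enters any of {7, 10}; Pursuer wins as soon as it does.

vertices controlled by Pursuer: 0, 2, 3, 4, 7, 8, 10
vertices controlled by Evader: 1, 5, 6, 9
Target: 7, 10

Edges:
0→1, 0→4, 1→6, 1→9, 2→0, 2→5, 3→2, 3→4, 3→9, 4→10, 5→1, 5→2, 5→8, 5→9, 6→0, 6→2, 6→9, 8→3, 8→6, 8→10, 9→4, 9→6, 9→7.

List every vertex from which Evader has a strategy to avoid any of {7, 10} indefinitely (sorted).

A0 = {7, 10}
A1: add {4, 8} — 4 (Pursuer) has 4→10; 8 (Pursuer) has 8→10.
A2: add {0, 3} — 0 (Pursuer) has 0→4; 3 (Pursuer) has 3→4.
A3: add {2} — 2 (Pursuer) has 2→0.
A4 = A3; e.g. 1 (Evader) can still go to 6. Fixed point.
Pursuer's attractor = {0, 2, 3, 4, 7, 8, 10}; Evader avoids the target exactly from the complement.

1, 5, 6, 9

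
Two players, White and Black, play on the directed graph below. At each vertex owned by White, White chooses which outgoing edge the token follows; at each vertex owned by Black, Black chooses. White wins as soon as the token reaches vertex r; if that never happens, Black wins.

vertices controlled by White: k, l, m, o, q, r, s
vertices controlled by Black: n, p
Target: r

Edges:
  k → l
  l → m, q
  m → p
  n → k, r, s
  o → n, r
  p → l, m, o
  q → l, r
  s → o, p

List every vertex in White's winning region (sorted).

A0 = {r}
A1: add {o, q} — o (White) has o→r; q (White) has q→r.
A2: add {l, s} — l (White) has l→q; s (White) has s→o.
A3: add {k} — k (White) has k→l.
A4: add {n} — n (Black): all of {k, r, s} already in.
A5 = A4; e.g. m (White) has no edge into A4. Fixed point.
White's winning region = {k, l, n, o, q, r, s}.

k, l, n, o, q, r, s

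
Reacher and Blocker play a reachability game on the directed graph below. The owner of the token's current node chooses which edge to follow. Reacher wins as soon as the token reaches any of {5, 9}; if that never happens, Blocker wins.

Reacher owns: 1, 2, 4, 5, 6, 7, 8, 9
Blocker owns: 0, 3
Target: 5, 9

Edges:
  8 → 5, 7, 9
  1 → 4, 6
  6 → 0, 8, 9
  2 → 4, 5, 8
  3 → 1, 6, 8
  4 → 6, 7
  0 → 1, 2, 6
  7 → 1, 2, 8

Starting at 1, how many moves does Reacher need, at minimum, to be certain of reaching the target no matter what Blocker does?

2

A0 = {5, 9}
A1: add {2, 6, 8} — 2 (Reacher) has 2→5; 6 (Reacher) has 6→9; 8 (Reacher) has 8→5.
A2: add {1, 4, 7} — 1 (Reacher) has 1→6; 4 (Reacher) has 4→6; 7 (Reacher) has 7→2.
1 enters the attractor at level 2, so Reacher can force the target in 2 moves from there.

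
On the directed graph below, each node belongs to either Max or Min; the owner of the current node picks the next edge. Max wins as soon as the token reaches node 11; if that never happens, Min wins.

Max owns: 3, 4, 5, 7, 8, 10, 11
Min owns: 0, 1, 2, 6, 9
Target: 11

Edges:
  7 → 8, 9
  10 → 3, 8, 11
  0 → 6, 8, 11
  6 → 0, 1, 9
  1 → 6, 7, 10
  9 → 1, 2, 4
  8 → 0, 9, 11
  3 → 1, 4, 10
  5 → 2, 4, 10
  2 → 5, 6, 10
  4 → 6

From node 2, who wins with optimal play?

A0 = {11}
A1: add {8, 10} — 8 (Max) has 8→11; 10 (Max) has 10→11.
A2: add {3, 5, 7} — 3 (Max) has 3→10; 5 (Max) has 5→10; 7 (Max) has 7→8.
A3 = A2; e.g. 0 (Min) can still go to 6. Fixed point.
2 never enters the attractor, so Min can avoid the target forever.

Min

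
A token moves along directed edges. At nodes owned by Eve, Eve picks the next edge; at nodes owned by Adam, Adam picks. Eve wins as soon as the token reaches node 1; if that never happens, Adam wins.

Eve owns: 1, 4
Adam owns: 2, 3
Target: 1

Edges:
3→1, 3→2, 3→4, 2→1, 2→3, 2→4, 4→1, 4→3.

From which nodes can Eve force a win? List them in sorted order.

1, 4

A0 = {1}
A1: add {4} — 4 (Eve) has 4→1.
A2 = A1; e.g. 2 (Adam) can still go to 3. Fixed point.
Eve's winning region = {1, 4}.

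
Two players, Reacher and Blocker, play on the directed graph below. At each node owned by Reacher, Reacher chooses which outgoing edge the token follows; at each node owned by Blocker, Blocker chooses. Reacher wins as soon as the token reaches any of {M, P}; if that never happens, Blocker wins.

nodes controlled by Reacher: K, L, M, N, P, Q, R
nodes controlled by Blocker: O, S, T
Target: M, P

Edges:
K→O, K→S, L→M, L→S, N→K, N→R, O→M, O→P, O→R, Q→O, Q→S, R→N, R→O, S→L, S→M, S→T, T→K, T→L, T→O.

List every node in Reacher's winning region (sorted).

A0 = {M, P}
A1: add {L} — L (Reacher) has L→M.
A2 = A1; e.g. K (Reacher) has no edge into A1. Fixed point.
Reacher's winning region = {L, M, P}.

L, M, P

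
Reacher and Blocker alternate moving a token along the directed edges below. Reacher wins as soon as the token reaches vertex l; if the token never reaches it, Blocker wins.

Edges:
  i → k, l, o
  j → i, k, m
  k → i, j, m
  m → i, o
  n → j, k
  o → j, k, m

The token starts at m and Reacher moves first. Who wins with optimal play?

Track states (vertex, player-to-move).
A0 = {(l,Reacher), (l,Blocker)}
A1: add {(i,Reacher)}.
A2 = A1; e.g. (i,Blocker) stays out. (m,Reacher) never enters ⇒ Blocker avoids the target.

Blocker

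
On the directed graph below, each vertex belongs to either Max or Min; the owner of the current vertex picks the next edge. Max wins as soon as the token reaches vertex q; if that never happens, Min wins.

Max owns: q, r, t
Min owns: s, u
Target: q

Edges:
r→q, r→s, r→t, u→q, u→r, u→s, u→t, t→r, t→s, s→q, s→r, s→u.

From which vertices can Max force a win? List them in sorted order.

q, r, t

A0 = {q}
A1: add {r} — r (Max) has r→q.
A2: add {t} — t (Max) has t→r.
A3 = A2; e.g. s (Min) can still go to u. Fixed point.
Max's winning region = {q, r, t}.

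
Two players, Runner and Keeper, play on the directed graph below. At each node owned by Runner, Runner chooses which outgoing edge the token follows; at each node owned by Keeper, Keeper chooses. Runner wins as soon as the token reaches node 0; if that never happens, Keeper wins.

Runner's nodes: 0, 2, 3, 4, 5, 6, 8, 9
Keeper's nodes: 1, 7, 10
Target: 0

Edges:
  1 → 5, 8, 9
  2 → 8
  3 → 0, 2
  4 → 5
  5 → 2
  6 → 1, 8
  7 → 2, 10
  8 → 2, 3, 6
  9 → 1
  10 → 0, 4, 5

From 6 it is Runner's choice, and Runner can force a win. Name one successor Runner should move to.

8

A0 = {0}
A1: add {3} — 3 (Runner) has 3→0.
A2: add {8} — 8 (Runner) has 8→3.
A3: add {2, 6} — 2 (Runner) has 2→8; 6 (Runner) has 6→8.
A4: add {5} — 5 (Runner) has 5→2.
A5: add {4} — 4 (Runner) has 4→5.
A6: add {10} — 10 (Keeper): all of {0, 4, 5} already in.
A7: add {7} — 7 (Keeper): all of {2, 10} already in.
A8 = A7; e.g. 1 (Keeper) can still go to 9. Fixed point.
From 6, successor 8 is in the attractor (rank 2); the other successor 1 is not.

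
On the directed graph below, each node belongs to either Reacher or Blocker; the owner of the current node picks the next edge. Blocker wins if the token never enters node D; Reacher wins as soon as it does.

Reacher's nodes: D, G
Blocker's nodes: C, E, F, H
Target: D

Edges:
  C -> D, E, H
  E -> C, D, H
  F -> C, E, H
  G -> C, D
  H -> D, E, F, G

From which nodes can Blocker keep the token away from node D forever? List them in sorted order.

C, E, F, H

A0 = {D}
A1: add {G} — G (Reacher) has G→D.
A2 = A1; e.g. C (Blocker) can still go to E. Fixed point.
Reacher's attractor = {D, G}; Blocker avoids the target exactly from the complement.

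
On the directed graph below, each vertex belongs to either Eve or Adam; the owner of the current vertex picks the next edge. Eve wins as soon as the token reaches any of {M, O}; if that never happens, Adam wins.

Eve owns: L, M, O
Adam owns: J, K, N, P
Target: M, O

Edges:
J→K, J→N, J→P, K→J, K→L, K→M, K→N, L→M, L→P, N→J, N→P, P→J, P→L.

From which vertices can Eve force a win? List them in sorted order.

A0 = {M, O}
A1: add {L} — L (Eve) has L→M.
A2 = A1; e.g. J (Adam) can still go to K. Fixed point.
Eve's winning region = {L, M, O}.

L, M, O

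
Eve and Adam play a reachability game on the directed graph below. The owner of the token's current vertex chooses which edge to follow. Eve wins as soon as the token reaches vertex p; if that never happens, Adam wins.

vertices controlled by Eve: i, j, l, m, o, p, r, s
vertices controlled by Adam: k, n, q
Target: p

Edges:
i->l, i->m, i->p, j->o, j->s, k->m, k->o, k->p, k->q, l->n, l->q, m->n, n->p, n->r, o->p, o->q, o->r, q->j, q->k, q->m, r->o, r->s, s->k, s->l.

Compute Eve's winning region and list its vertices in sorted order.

A0 = {p}
A1: add {i, o} — i (Eve) has i→p; o (Eve) has o→p.
A2: add {j, r} — j (Eve) has j→o; r (Eve) has r→o.
A3: add {n} — n (Adam): all of {p, r} already in.
A4: add {l, m} — l (Eve) has l→n; m (Eve) has m→n.
A5: add {s} — s (Eve) has s→l.
A6 = A5; e.g. k (Adam) can still go to q. Fixed point.
Eve's winning region = {i, j, l, m, n, o, p, r, s}.

i, j, l, m, n, o, p, r, s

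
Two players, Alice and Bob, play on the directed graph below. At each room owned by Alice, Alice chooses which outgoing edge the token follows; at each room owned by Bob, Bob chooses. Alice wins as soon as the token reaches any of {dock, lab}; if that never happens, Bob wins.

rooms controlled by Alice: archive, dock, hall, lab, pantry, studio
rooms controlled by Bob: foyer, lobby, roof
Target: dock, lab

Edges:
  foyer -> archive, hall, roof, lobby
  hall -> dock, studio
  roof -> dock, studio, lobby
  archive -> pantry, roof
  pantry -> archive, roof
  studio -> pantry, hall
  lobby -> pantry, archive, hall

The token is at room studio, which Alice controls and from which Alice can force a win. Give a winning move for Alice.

A0 = {dock, lab}
A1: add {hall} — hall (Alice) has hall→dock.
A2: add {studio} — studio (Alice) has studio→hall.
A3 = A2; e.g. pantry (Alice) has no edge into A2. Fixed point.
From studio, successor hall is in the attractor (rank 1); the other successor pantry is not.

hall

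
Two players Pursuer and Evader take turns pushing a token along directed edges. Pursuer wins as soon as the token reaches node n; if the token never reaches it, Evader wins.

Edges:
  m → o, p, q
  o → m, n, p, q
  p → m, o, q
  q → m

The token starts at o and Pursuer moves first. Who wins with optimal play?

Track states (vertex, player-to-move).
A0 = {(n,Pursuer), (n,Evader)}
A1: add {(o,Pursuer)}.
(o,Pursuer) ∈ A1 ⇒ Pursuer forces the target.

Pursuer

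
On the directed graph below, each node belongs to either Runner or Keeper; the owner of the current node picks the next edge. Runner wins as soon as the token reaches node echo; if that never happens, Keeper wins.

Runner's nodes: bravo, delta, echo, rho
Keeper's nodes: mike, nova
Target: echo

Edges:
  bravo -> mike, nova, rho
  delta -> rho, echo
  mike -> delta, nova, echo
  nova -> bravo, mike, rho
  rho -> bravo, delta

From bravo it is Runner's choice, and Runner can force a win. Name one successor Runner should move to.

A0 = {echo}
A1: add {delta} — delta (Runner) has delta→echo.
A2: add {rho} — rho (Runner) has rho→delta.
A3: add {bravo} — bravo (Runner) has bravo→rho.
A4 = A3; e.g. mike (Keeper) can still go to nova. Fixed point.
From bravo, successor rho is in the attractor (rank 2); the other successors mike, nova are not.

rho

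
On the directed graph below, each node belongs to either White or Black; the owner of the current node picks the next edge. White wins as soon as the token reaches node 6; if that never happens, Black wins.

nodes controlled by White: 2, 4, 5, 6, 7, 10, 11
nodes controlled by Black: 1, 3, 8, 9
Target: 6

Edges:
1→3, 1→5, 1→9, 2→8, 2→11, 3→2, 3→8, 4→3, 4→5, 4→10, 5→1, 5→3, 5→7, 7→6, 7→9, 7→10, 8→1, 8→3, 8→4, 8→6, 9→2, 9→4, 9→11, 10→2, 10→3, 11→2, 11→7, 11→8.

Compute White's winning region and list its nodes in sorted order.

A0 = {6}
A1: add {7} — 7 (White) has 7→6.
A2: add {5, 11} — 5 (White) has 5→7; 11 (White) has 11→7.
A3: add {2, 4} — 2 (White) has 2→11; 4 (White) has 4→5.
A4: add {9, 10} — 9 (Black): all of {2, 4, 11} already in; 10 (White) has 10→2.
A5 = A4; e.g. 1 (Black) can still go to 3. Fixed point.
White's winning region = {2, 4, 5, 6, 7, 9, 10, 11}.

2, 4, 5, 6, 7, 9, 10, 11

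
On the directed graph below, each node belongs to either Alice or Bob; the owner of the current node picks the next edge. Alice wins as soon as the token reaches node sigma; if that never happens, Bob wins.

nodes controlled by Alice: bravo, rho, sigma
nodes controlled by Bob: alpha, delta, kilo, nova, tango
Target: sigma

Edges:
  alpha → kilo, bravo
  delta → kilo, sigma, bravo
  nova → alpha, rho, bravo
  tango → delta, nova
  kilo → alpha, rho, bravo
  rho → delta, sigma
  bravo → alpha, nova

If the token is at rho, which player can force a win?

A0 = {sigma}
A1: add {rho} — rho (Alice) has rho→sigma.
A2 = A1; e.g. alpha (Bob) can still go to kilo. Fixed point.
rho ∈ A1, so Alice can force the target.

Alice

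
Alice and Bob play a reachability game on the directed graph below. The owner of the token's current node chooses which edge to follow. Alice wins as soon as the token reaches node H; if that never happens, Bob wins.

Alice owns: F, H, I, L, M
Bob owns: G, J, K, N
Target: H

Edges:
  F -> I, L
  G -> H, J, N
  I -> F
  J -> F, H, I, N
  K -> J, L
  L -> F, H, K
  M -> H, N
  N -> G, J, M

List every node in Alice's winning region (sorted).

A0 = {H}
A1: add {L, M} — L (Alice) has L→H; M (Alice) has M→H.
A2: add {F} — F (Alice) has F→L.
A3: add {I} — I (Alice) has I→F.
A4 = A3; e.g. G (Bob) can still go to J. Fixed point.
Alice's winning region = {F, H, I, L, M}.

F, H, I, L, M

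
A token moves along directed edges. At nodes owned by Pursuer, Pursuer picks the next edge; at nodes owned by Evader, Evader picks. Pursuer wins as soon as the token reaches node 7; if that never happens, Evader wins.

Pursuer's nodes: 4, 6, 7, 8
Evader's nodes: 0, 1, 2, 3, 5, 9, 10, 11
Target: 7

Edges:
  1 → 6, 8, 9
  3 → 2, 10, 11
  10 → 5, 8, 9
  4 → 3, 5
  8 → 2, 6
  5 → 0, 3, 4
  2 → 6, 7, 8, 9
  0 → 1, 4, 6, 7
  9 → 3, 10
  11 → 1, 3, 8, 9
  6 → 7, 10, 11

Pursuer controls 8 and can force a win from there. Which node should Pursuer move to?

A0 = {7}
A1: add {6} — 6 (Pursuer) has 6→7.
A2: add {8} — 8 (Pursuer) has 8→6.
A3 = A2; e.g. 0 (Evader) can still go to 1. Fixed point.
From 8, successor 6 is in the attractor (rank 1); the other successor 2 is not.

6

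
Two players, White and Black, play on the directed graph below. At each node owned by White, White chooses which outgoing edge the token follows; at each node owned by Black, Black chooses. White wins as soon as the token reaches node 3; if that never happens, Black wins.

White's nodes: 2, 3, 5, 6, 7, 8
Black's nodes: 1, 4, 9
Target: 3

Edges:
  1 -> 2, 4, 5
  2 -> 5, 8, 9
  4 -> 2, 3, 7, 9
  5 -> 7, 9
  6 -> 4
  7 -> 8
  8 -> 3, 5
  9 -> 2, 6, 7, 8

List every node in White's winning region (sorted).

2, 3, 5, 7, 8

A0 = {3}
A1: add {8} — 8 (White) has 8→3.
A2: add {2, 7} — 2 (White) has 2→8; 7 (White) has 7→8.
A3: add {5} — 5 (White) has 5→7.
A4 = A3; e.g. 1 (Black) can still go to 4. Fixed point.
White's winning region = {2, 3, 5, 7, 8}.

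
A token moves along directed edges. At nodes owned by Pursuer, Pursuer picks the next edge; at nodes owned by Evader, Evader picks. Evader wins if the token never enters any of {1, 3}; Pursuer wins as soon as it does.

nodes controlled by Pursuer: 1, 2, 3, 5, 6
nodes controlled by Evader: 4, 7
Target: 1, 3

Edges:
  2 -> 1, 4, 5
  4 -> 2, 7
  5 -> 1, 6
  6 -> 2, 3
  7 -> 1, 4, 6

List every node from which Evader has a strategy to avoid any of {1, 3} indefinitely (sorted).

4, 7

A0 = {1, 3}
A1: add {2, 5, 6} — 2 (Pursuer) has 2→1; 5 (Pursuer) has 5→1; 6 (Pursuer) has 6→3.
A2 = A1; e.g. 4 (Evader) can still go to 7. Fixed point.
Pursuer's attractor = {1, 2, 3, 5, 6}; Evader avoids the target exactly from the complement.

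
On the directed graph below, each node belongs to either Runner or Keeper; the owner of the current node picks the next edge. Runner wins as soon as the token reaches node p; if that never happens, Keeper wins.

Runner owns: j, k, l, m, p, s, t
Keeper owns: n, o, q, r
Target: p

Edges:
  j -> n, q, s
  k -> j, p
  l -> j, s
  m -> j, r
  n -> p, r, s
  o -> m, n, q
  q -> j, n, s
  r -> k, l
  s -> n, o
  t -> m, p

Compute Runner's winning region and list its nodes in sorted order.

A0 = {p}
A1: add {k, t} — k (Runner) has k→p; t (Runner) has t→p.
A2 = A1; e.g. j (Runner) has no edge into A1. Fixed point.
Runner's winning region = {k, p, t}.

k, p, t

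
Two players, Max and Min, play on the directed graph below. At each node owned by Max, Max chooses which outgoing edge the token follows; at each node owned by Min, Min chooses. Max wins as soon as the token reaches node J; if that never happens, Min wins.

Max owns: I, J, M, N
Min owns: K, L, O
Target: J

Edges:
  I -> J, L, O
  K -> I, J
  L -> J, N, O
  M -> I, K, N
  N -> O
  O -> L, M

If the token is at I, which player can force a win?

A0 = {J}
A1: add {I} — I (Max) has I→J.
I ∈ A1, so Max can force the target.

Max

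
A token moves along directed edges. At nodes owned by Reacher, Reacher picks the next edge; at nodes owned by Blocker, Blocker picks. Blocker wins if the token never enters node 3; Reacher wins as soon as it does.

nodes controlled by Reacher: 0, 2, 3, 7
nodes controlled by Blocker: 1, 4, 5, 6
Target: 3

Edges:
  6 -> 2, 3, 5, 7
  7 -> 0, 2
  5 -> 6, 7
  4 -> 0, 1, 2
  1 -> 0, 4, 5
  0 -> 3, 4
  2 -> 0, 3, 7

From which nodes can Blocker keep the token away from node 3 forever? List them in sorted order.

A0 = {3}
A1: add {0, 2} — 0 (Reacher) has 0→3; 2 (Reacher) has 2→3.
A2: add {7} — 7 (Reacher) has 7→0.
A3 = A2; e.g. 1 (Blocker) can still go to 4. Fixed point.
Reacher's attractor = {0, 2, 3, 7}; Blocker avoids the target exactly from the complement.

1, 4, 5, 6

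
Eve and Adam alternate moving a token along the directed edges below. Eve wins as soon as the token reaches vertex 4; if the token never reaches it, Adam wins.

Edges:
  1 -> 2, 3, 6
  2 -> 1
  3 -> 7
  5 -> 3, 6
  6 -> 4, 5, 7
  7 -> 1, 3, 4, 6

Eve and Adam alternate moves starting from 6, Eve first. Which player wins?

Track states (vertex, player-to-move).
A0 = {(4,Eve), (4,Adam)}
A1: add {(6,Eve), (7,Eve)}.
(6,Eve) ∈ A1 ⇒ Eve forces the target.

Eve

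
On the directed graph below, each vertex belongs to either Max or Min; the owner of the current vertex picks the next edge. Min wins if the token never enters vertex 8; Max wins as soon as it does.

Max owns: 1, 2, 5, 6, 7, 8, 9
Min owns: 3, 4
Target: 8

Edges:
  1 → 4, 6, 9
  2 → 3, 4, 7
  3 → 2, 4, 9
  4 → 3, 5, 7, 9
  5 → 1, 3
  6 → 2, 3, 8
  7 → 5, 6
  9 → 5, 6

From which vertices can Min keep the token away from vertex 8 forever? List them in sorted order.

A0 = {8}
A1: add {6} — 6 (Max) has 6→8.
A2: add {1, 7, 9} — 1 (Max) has 1→6; 7 (Max) has 7→6; 9 (Max) has 9→6.
A3: add {2, 5} — 2 (Max) has 2→7; 5 (Max) has 5→1.
A4 = A3; e.g. 3 (Min) can still go to 4. Fixed point.
Max's attractor = {1, 2, 5, 6, 7, 8, 9}; Min avoids the target exactly from the complement.

3, 4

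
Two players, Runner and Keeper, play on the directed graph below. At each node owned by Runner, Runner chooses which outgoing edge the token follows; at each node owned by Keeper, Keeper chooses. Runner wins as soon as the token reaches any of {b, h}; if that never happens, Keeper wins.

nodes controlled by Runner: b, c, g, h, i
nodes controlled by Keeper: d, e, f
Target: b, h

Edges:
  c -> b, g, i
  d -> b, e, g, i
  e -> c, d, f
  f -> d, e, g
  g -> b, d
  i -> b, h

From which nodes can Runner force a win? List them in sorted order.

b, c, g, h, i

A0 = {b, h}
A1: add {c, g, i} — c (Runner) has c→b; g (Runner) has g→b; i (Runner) has i→b.
A2 = A1; e.g. d (Keeper) can still go to e. Fixed point.
Runner's winning region = {b, c, g, h, i}.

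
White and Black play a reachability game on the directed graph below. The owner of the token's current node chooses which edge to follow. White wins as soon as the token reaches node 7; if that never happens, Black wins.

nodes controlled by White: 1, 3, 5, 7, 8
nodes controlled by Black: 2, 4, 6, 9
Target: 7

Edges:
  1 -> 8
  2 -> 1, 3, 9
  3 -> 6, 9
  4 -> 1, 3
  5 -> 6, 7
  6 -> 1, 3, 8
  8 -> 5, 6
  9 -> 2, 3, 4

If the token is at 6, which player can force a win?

A0 = {7}
A1: add {5} — 5 (White) has 5→7.
A2: add {8} — 8 (White) has 8→5.
A3: add {1} — 1 (White) has 1→8.
A4 = A3; e.g. 2 (Black) can still go to 3. Fixed point.
6 never enters the attractor, so Black can avoid the target forever.

Black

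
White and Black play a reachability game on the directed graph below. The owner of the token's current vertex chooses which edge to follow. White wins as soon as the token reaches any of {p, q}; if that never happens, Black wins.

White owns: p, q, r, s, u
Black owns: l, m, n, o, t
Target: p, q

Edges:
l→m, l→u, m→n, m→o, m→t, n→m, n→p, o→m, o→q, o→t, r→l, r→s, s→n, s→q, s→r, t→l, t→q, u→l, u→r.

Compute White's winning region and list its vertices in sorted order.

A0 = {p, q}
A1: add {s} — s (White) has s→q.
A2: add {r} — r (White) has r→s.
A3: add {u} — u (White) has u→r.
A4 = A3; e.g. l (Black) can still go to m. Fixed point.
White's winning region = {p, q, r, s, u}.

p, q, r, s, u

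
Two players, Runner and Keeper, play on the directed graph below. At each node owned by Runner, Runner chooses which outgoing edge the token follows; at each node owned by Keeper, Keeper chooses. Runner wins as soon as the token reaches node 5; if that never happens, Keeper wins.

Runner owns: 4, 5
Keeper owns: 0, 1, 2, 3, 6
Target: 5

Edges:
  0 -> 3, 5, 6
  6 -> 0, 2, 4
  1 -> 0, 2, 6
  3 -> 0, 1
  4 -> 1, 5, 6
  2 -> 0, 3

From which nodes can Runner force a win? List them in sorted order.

4, 5

A0 = {5}
A1: add {4} — 4 (Runner) has 4→5.
A2 = A1; e.g. 0 (Keeper) can still go to 3. Fixed point.
Runner's winning region = {4, 5}.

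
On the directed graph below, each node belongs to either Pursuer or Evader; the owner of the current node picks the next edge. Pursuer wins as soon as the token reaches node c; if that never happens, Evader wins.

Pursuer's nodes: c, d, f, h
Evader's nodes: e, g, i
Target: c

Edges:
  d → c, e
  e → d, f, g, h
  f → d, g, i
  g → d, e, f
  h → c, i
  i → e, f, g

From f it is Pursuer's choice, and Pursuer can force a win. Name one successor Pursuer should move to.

d

A0 = {c}
A1: add {d, h} — d (Pursuer) has d→c; h (Pursuer) has h→c.
A2: add {f} — f (Pursuer) has f→d.
A3 = A2; e.g. e (Evader) can still go to g. Fixed point.
From f, successor d is in the attractor (rank 1); the other successors g, i are not.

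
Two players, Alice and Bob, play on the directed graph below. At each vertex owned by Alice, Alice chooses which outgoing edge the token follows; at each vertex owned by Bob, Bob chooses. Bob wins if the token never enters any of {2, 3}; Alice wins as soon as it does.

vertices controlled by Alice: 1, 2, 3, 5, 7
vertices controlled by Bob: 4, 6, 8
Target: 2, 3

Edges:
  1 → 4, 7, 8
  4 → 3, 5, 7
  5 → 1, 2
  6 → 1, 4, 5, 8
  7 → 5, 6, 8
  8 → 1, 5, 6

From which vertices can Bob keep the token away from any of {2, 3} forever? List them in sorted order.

6, 8

A0 = {2, 3}
A1: add {5} — 5 (Alice) has 5→2.
A2: add {7} — 7 (Alice) has 7→5.
A3: add {1, 4} — 1 (Alice) has 1→7; 4 (Bob): all of {3, 5, 7} already in.
A4 = A3; e.g. 6 (Bob) can still go to 8. Fixed point.
Alice's attractor = {1, 2, 3, 4, 5, 7}; Bob avoids the target exactly from the complement.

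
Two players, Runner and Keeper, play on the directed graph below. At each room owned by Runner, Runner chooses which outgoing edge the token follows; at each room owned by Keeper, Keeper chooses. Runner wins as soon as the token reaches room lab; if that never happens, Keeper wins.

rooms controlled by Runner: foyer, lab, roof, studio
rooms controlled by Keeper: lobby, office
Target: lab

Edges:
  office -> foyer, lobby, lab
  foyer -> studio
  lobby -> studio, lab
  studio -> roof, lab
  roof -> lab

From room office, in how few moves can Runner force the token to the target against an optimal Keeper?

A0 = {lab}
A1: add {roof, studio} — studio (Runner) has studio→lab; roof (Runner) has roof→lab.
A2: add {foyer, lobby} — foyer (Runner) has foyer→studio; lobby (Keeper): all of {studio, lab} already in.
A3: add {office} — office (Keeper): all of {foyer, lobby, lab} already in.
A3 = all vertices. Fixed point.
office enters the attractor at level 3, so Runner can force the target in 3 moves from there.

3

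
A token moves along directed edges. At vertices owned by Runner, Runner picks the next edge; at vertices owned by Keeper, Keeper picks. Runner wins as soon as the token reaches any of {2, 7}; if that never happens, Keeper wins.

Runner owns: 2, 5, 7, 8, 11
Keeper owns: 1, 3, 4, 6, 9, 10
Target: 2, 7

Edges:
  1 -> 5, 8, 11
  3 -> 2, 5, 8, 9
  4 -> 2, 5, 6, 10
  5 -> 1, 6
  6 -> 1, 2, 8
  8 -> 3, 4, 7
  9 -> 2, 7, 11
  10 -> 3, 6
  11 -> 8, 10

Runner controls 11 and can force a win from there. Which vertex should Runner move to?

8

A0 = {2, 7}
A1: add {8} — 8 (Runner) has 8→7.
A2: add {11} — 11 (Runner) has 11→8.
A3: add {9} — 9 (Keeper): all of {2, 7, 11} already in.
A4 = A3; e.g. 1 (Keeper) can still go to 5. Fixed point.
From 11, successor 8 is in the attractor (rank 1); the other successor 10 is not.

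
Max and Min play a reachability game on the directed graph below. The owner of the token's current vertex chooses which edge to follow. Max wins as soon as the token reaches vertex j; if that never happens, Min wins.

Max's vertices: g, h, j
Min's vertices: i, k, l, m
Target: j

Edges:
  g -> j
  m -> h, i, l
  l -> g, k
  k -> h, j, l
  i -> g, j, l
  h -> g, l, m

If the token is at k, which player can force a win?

A0 = {j}
A1: add {g} — g (Max) has g→j.
A2: add {h} — h (Max) has h→g.
A3 = A2; e.g. i (Min) can still go to l. Fixed point.
k never enters the attractor, so Min can avoid the target forever.

Min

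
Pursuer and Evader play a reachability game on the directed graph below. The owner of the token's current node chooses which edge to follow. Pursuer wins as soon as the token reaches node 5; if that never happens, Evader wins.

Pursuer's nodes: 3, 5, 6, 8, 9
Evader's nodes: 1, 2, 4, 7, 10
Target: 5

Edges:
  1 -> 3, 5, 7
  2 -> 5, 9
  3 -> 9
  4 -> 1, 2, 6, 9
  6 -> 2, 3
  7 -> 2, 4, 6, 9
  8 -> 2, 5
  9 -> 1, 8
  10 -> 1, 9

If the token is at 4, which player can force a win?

Evader

A0 = {5}
A1: add {8} — 8 (Pursuer) has 8→5.
A2: add {9} — 9 (Pursuer) has 9→8.
A3: add {2, 3} — 2 (Evader): all of {5, 9} already in; 3 (Pursuer) has 3→9.
A4: add {6} — 6 (Pursuer) has 6→2.
A5 = A4; e.g. 1 (Evader) can still go to 7. Fixed point.
4 never enters the attractor, so Evader can avoid the target forever.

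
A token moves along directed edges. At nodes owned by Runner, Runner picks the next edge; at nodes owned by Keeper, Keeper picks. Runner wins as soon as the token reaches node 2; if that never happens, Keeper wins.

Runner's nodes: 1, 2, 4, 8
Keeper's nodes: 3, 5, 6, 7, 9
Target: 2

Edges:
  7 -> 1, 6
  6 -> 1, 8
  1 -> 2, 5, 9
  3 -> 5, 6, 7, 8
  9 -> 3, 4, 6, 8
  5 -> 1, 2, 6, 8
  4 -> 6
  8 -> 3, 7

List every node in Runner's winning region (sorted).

1, 2

A0 = {2}
A1: add {1} — 1 (Runner) has 1→2.
A2 = A1; e.g. 3 (Keeper) can still go to 5. Fixed point.
Runner's winning region = {1, 2}.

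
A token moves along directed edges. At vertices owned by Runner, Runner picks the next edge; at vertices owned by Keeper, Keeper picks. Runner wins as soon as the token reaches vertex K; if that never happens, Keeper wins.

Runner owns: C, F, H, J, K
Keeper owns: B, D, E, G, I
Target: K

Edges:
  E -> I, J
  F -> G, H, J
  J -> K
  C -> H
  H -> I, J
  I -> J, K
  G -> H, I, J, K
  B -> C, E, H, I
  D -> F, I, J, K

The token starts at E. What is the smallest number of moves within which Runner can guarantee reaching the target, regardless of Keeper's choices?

3

A0 = {K}
A1: add {J} — J (Runner) has J→K.
A2: add {F, H, I} — F (Runner) has F→J; H (Runner) has H→J; I (Keeper): all of {J, K} already in.
A3: add {C, D, E, G} — C (Runner) has C→H; D (Keeper): all of {F, I, J, K} already in; E (Keeper): all of {I, J} already in; G (Keeper): all of {H, I, J, K} already in.
E enters the attractor at level 3, so Runner can force the target in 3 moves from there.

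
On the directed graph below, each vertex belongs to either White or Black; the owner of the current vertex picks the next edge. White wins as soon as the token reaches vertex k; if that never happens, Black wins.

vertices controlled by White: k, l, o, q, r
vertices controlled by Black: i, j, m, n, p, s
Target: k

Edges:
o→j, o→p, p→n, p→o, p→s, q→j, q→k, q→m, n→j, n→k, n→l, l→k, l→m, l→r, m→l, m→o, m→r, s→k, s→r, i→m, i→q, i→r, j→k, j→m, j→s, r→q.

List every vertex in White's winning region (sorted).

k, l, q, r, s

A0 = {k}
A1: add {l, q} — l (White) has l→k; q (White) has q→k.
A2: add {r} — r (White) has r→q.
A3: add {s} — s (Black): all of {k, r} already in.
A4 = A3; e.g. i (Black) can still go to m. Fixed point.
White's winning region = {k, l, q, r, s}.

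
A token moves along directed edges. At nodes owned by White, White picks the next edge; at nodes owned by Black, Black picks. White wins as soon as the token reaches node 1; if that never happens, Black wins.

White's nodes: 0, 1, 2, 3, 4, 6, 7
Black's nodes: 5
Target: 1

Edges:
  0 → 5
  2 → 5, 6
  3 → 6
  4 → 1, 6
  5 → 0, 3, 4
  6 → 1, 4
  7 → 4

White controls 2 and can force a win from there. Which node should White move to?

6

A0 = {1}
A1: add {4, 6} — 4 (White) has 4→1; 6 (White) has 6→1.
A2: add {2, 3, 7} — 2 (White) has 2→6; 3 (White) has 3→6; 7 (White) has 7→4.
A3 = A2; e.g. 0 (White) has no edge into A2. Fixed point.
From 2, successor 6 is in the attractor (rank 1); the other successor 5 is not.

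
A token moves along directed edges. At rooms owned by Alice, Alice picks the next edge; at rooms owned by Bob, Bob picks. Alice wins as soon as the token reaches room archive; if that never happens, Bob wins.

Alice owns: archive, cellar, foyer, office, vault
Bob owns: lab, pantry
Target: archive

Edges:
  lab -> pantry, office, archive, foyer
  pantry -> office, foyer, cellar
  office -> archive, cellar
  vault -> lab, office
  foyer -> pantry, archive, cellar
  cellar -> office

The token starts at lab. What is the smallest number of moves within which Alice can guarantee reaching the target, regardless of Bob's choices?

A0 = {archive}
A1: add {foyer, office} — office (Alice) has office→archive; foyer (Alice) has foyer→archive.
A2: add {cellar, vault} — vault (Alice) has vault→office; cellar (Alice) has cellar→office.
A3: add {pantry} — pantry (Bob): all of {office, foyer, cellar} already in.
A4: add {lab} — lab (Bob): all of {pantry, office, archive, foyer} already in.
A4 = all vertices. Fixed point.
lab enters the attractor at level 4, so Alice can force the target in 4 moves from there.

4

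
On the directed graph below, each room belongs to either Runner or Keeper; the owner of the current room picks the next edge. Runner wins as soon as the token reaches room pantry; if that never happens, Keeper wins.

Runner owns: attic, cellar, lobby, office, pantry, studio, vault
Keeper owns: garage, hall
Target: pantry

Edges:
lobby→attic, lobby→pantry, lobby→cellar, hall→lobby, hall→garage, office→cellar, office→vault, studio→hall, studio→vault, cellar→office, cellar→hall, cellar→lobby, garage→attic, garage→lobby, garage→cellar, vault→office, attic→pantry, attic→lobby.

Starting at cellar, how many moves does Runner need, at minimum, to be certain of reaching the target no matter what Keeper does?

A0 = {pantry}
A1: add {attic, lobby} — attic (Runner) has attic→pantry; lobby (Runner) has lobby→pantry.
A2: add {cellar} — cellar (Runner) has cellar→lobby.
cellar enters the attractor at level 2, so Runner can force the target in 2 moves from there.

2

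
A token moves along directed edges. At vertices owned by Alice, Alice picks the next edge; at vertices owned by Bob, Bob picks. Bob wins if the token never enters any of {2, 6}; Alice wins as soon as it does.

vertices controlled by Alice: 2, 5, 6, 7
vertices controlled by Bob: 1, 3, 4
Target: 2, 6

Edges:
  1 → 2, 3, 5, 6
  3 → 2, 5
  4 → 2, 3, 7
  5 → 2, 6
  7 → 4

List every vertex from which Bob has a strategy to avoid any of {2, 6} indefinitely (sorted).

4, 7

A0 = {2, 6}
A1: add {5} — 5 (Alice) has 5→2.
A2: add {3} — 3 (Bob): all of {2, 5} already in.
A3: add {1} — 1 (Bob): all of {2, 3, 5, 6} already in.
A4 = A3; e.g. 4 (Bob) can still go to 7. Fixed point.
Alice's attractor = {1, 2, 3, 5, 6}; Bob avoids the target exactly from the complement.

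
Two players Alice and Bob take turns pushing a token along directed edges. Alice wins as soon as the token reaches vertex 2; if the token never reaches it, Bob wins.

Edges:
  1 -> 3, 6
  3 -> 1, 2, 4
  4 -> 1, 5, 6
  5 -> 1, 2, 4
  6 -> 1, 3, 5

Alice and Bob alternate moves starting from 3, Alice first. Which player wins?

Track states (vertex, player-to-move).
A0 = {(2,Alice), (2,Bob)}
A1: add {(3,Alice), (5,Alice)}.
(3,Alice) ∈ A1 ⇒ Alice forces the target.

Alice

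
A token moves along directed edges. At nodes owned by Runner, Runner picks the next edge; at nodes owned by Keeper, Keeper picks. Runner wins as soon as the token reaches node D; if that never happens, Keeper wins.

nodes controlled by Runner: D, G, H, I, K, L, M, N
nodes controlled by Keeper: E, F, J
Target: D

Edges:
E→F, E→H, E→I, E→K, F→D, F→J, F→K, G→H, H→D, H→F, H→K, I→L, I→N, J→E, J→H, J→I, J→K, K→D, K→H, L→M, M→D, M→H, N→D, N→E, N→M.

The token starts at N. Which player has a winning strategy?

A0 = {D}
A1: add {H, K, M, N} — H (Runner) has H→D; K (Runner) has K→D; M (Runner) has M→D; N (Runner) has N→D.
N ∈ A1, so Runner can force the target.

Runner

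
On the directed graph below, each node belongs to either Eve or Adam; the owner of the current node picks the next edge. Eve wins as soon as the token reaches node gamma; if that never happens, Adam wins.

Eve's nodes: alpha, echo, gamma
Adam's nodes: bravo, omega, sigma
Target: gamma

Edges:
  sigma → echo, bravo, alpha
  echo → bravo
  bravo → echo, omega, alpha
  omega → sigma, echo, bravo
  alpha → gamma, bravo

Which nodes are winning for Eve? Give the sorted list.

A0 = {gamma}
A1: add {alpha} — alpha (Eve) has alpha→gamma.
A2 = A1; e.g. sigma (Adam) can still go to echo. Fixed point.
Eve's winning region = {alpha, gamma}.

alpha, gamma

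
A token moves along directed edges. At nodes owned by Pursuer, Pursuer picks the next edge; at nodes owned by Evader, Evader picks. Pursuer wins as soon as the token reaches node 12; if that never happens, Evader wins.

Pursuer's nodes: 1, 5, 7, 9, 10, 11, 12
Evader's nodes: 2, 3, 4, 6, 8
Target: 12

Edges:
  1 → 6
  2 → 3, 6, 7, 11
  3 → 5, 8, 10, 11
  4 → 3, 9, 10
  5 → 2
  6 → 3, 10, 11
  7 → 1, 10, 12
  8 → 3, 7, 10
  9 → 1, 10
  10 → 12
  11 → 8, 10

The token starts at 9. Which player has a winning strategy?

Pursuer

A0 = {12}
A1: add {7, 10} — 7 (Pursuer) has 7→12; 10 (Pursuer) has 10→12.
A2: add {9, 11} — 9 (Pursuer) has 9→10; 11 (Pursuer) has 11→10.
A3 = A2; e.g. 1 (Pursuer) has no edge into A2. Fixed point.
9 ∈ A2, so Pursuer can force the target.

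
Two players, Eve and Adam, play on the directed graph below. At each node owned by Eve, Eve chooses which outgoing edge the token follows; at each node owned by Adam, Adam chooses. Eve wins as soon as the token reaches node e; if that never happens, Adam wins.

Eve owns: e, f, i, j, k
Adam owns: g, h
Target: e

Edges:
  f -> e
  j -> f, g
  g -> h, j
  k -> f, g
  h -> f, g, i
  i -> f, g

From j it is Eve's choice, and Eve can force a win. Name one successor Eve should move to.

A0 = {e}
A1: add {f} — f (Eve) has f→e.
A2: add {i, j, k} — i (Eve) has i→f; j (Eve) has j→f; k (Eve) has k→f.
A3 = A2; e.g. g (Adam) can still go to h. Fixed point.
From j, successor f is in the attractor (rank 1); the other successor g is not.

f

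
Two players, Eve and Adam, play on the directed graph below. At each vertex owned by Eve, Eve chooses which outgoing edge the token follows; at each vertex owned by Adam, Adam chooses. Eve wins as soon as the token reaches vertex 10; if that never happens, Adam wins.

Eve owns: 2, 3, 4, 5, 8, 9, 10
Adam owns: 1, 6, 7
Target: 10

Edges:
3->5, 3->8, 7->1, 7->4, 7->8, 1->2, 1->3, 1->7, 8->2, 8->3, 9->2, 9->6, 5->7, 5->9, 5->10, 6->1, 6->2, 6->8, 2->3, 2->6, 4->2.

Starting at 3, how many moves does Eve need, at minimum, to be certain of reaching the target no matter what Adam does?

A0 = {10}
A1: add {5} — 5 (Eve) has 5→10.
A2: add {3} — 3 (Eve) has 3→5.
3 enters the attractor at level 2, so Eve can force the target in 2 moves from there.

2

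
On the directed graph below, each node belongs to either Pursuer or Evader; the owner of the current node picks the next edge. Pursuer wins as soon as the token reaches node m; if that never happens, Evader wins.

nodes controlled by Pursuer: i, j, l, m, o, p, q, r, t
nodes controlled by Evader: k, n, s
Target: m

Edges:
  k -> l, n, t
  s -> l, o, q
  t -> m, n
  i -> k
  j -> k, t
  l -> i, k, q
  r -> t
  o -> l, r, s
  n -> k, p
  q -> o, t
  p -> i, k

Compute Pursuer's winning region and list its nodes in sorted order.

A0 = {m}
A1: add {t} — t (Pursuer) has t→m.
A2: add {j, q, r} — j (Pursuer) has j→t; q (Pursuer) has q→t; r (Pursuer) has r→t.
A3: add {l, o} — l (Pursuer) has l→q; o (Pursuer) has o→r.
A4: add {s} — s (Evader): all of {l, o, q} already in.
A5 = A4; e.g. i (Pursuer) has no edge into A4. Fixed point.
Pursuer's winning region = {j, l, m, o, q, r, s, t}.

j, l, m, o, q, r, s, t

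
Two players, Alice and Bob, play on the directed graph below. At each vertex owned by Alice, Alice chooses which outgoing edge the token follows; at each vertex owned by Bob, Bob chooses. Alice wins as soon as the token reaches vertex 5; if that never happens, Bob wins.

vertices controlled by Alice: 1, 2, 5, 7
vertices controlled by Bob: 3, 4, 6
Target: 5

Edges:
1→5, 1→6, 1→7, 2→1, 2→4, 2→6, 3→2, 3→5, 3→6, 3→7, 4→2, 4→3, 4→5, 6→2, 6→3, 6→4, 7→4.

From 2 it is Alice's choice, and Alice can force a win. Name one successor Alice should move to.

1

A0 = {5}
A1: add {1} — 1 (Alice) has 1→5.
A2: add {2} — 2 (Alice) has 2→1.
A3 = A2; e.g. 3 (Bob) can still go to 6. Fixed point.
From 2, successor 1 is in the attractor (rank 1); the other successors 4, 6 are not.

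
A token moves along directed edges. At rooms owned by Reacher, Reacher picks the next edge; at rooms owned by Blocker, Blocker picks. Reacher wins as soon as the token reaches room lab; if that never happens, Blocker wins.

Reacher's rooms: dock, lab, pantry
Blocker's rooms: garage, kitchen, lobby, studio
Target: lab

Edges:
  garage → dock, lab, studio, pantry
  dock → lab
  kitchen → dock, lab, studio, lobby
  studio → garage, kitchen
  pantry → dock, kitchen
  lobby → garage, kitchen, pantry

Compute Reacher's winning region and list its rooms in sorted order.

dock, lab, pantry

A0 = {lab}
A1: add {dock} — dock (Reacher) has dock→lab.
A2: add {pantry} — pantry (Reacher) has pantry→dock.
A3 = A2; e.g. garage (Blocker) can still go to studio. Fixed point.
Reacher's winning region = {dock, lab, pantry}.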